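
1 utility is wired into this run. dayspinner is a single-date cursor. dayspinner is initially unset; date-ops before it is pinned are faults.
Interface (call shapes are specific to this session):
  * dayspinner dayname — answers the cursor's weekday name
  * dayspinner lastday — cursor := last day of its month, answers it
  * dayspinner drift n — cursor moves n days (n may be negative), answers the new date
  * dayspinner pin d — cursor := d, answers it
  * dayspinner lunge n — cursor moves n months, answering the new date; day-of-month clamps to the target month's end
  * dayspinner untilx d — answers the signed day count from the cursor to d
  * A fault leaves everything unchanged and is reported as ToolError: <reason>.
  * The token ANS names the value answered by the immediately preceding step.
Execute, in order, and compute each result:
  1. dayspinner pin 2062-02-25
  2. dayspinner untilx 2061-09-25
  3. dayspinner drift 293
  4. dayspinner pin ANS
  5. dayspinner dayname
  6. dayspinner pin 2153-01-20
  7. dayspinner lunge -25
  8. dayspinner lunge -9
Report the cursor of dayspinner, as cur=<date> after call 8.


Answer: cur=2150-03-20

Derivation:
==> dayspinner pin(2062-02-25)
<== 2062-02-25
==> dayspinner untilx(2061-09-25)
<== -153
==> dayspinner drift(293)
<== 2062-12-15
==> dayspinner pin(ANS)
<== 2062-12-15
==> dayspinner dayname()
<== Friday
==> dayspinner pin(2153-01-20)
<== 2153-01-20
==> dayspinner lunge(-25)
<== 2150-12-20
==> dayspinner lunge(-9)
<== 2150-03-20


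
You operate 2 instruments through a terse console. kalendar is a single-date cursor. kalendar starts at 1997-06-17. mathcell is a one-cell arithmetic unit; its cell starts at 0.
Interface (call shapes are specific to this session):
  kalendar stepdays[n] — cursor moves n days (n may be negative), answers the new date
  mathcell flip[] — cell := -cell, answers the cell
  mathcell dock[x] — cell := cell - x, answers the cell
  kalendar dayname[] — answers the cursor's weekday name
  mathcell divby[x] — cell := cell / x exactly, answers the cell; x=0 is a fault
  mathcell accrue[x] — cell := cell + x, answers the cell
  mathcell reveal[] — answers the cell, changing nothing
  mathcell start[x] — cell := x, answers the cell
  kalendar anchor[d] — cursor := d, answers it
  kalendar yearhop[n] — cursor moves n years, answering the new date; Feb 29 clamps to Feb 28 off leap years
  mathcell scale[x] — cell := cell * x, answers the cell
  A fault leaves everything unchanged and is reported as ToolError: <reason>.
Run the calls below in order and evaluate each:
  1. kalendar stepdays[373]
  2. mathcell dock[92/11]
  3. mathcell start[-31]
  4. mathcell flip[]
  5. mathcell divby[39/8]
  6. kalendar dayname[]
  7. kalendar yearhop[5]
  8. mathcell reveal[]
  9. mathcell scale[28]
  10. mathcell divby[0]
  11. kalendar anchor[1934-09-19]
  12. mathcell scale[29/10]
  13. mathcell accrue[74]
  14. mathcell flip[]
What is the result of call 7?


Answer: 2003-06-25

Derivation:
Step: kalendar stepdays[n→373]
Result: 1998-06-25
Step: mathcell dock[x→92/11]
Result: -92/11
Step: mathcell start[x→-31]
Result: -31
Step: mathcell flip[]
Result: 31
Step: mathcell divby[x→39/8]
Result: 248/39
Step: kalendar dayname[]
Result: Thursday
Step: kalendar yearhop[n→5]
Result: 2003-06-25
Step: mathcell reveal[]
Result: 248/39
Step: mathcell scale[x→28]
Result: 6944/39
Step: mathcell divby[x→0]
Result: ToolError: division by zero
Step: kalendar anchor[d→1934-09-19]
Result: 1934-09-19
Step: mathcell scale[x→29/10]
Result: 100688/195
Step: mathcell accrue[x→74]
Result: 115118/195
Step: mathcell flip[]
Result: -115118/195


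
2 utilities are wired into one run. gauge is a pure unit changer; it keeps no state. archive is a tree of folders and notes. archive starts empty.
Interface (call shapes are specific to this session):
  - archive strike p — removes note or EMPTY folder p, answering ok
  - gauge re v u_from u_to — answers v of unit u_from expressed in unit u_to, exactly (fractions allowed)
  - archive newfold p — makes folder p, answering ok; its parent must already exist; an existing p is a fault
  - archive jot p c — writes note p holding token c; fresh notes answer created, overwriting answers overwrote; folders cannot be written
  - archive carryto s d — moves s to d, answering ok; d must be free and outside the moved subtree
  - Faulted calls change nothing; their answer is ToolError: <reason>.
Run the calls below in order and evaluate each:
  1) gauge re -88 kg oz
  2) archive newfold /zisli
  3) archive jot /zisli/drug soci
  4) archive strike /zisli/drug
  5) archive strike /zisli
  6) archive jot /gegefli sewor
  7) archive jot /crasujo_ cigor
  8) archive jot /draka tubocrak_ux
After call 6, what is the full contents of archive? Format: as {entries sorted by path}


# 1. gauge re(v→-88, u_from→kg, u_to→oz) => -12800000000/4123567
# 2. archive newfold(p→/zisli) => ok
# 3. archive jot(p→/zisli/drug, c→soci) => created
# 4. archive strike(p→/zisli/drug) => ok
# 5. archive strike(p→/zisli) => ok
# 6. archive jot(p→/gegefli, c→sewor) => created
# 7. archive jot(p→/crasujo_, c→cigor) => created
# 8. archive jot(p→/draka, c→tubocrak_ux) => created

Answer: {gegefli=sewor}


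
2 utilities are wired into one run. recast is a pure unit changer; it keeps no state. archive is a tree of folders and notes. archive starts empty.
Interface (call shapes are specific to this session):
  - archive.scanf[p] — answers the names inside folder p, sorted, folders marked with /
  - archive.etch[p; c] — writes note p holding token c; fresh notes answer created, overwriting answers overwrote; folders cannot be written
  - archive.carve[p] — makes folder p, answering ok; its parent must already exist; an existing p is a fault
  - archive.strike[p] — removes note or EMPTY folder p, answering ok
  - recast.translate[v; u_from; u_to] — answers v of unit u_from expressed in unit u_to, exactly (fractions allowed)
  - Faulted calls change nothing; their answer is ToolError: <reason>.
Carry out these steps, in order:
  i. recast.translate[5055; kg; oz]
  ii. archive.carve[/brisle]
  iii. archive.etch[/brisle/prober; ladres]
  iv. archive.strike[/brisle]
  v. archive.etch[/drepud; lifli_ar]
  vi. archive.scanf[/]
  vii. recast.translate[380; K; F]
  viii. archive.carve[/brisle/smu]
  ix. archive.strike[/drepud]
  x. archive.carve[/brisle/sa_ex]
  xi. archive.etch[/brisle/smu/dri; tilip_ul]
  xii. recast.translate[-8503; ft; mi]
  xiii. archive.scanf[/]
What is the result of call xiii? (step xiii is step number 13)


Answer: [brisle/]

Derivation:
→ translate(v→5055, u_from→kg, u_to→oz)
← 8088000000000/45359237
→ carve(p→/brisle)
← ok
→ etch(p→/brisle/prober, c→ladres)
← created
→ strike(p→/brisle)
← ToolError: not empty
→ etch(p→/drepud, c→lifli_ar)
← created
→ scanf(p→/)
← [brisle/, drepud]
→ translate(v→380, u_from→K, u_to→F)
← 22433/100
→ carve(p→/brisle/smu)
← ok
→ strike(p→/drepud)
← ok
→ carve(p→/brisle/sa_ex)
← ok
→ etch(p→/brisle/smu/dri, c→tilip_ul)
← created
→ translate(v→-8503, u_from→ft, u_to→mi)
← -773/480
→ scanf(p→/)
← [brisle/]


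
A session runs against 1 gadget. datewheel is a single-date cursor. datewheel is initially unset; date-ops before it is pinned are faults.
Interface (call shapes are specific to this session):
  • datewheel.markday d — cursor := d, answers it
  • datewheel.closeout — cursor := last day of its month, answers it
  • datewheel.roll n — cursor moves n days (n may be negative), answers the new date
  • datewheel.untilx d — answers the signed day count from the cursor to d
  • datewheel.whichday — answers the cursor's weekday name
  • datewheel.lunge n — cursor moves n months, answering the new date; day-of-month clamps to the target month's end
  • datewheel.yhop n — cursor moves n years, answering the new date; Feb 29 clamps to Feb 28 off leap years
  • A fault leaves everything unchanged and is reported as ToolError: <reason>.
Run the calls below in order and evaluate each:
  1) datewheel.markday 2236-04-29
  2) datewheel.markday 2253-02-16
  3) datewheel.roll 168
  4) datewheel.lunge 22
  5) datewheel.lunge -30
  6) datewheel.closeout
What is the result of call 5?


Answer: 2252-12-03

Derivation:
;; datewheel.markday(d='2236-04-29') == 2236-04-29
;; datewheel.markday(d='2253-02-16') == 2253-02-16
;; datewheel.roll(n='168') == 2253-08-03
;; datewheel.lunge(n='22') == 2255-06-03
;; datewheel.lunge(n='-30') == 2252-12-03
;; datewheel.closeout() == 2252-12-31


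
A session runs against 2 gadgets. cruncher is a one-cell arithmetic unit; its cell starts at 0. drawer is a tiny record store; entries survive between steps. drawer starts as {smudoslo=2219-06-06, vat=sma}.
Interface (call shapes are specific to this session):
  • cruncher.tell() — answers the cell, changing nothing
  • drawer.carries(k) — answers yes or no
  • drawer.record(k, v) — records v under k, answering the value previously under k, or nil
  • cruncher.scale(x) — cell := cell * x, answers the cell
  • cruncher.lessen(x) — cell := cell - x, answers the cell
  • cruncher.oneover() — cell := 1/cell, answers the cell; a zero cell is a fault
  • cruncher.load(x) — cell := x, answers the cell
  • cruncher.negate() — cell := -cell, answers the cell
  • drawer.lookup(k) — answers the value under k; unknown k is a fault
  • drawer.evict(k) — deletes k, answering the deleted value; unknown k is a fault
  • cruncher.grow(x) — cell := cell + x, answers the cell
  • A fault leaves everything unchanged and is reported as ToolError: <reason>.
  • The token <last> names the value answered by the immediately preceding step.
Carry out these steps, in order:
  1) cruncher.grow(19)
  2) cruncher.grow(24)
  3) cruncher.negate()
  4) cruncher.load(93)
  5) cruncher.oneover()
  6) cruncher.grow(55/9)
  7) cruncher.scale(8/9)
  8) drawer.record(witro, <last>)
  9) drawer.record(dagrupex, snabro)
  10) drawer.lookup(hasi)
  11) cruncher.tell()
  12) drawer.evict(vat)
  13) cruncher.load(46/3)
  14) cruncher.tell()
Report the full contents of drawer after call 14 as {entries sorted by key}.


Answer: {dagrupex=snabro, smudoslo=2219-06-06, witro=13664/2511}

Derivation:
Step: grow[x='19']
Result: 19
Step: grow[x='24']
Result: 43
Step: negate[]
Result: -43
Step: load[x='93']
Result: 93
Step: oneover[]
Result: 1/93
Step: grow[x='55/9']
Result: 1708/279
Step: scale[x='8/9']
Result: 13664/2511
Step: record[k='witro'; v='<last>']
Result: nil
Step: record[k='dagrupex'; v='snabro']
Result: nil
Step: lookup[k='hasi']
Result: ToolError: no such key hasi
Step: tell[]
Result: 13664/2511
Step: evict[k='vat']
Result: sma
Step: load[x='46/3']
Result: 46/3
Step: tell[]
Result: 46/3


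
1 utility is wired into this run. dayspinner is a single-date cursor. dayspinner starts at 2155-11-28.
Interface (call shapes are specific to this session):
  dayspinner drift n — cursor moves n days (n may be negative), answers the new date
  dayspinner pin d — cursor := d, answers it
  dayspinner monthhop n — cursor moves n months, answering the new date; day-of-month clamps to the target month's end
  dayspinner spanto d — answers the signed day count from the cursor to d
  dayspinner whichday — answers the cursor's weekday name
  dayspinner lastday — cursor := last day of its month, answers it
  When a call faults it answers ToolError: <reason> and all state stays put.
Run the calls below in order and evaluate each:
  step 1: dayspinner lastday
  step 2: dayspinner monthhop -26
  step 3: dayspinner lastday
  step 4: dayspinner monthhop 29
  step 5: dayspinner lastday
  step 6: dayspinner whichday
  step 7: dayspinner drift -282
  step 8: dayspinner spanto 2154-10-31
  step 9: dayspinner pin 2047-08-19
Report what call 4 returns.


# 1. dayspinner lastday() => 2155-11-30
# 2. dayspinner monthhop(n: -26) => 2153-09-30
# 3. dayspinner lastday() => 2153-09-30
# 4. dayspinner monthhop(n: 29) => 2156-02-29
# 5. dayspinner lastday() => 2156-02-29
# 6. dayspinner whichday() => Sunday
# 7. dayspinner drift(n: -282) => 2155-05-23
# 8. dayspinner spanto(d: 2154-10-31) => -204
# 9. dayspinner pin(d: 2047-08-19) => 2047-08-19

Answer: 2156-02-29


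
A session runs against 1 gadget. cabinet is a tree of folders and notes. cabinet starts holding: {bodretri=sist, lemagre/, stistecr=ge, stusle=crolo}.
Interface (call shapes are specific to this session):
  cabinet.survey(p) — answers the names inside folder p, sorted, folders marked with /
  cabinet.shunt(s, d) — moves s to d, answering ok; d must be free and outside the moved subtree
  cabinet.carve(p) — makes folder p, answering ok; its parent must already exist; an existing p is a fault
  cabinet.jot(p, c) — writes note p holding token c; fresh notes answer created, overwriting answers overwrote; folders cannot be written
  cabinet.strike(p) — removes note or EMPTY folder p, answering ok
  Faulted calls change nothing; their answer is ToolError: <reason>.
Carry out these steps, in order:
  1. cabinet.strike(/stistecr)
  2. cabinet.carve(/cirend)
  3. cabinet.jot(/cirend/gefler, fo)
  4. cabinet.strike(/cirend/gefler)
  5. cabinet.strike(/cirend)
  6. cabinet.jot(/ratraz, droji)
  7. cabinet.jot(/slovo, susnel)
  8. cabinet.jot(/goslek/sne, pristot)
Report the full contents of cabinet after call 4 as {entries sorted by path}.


Do: cabinet.strike[/stistecr]
See: ok
Do: cabinet.carve[/cirend]
See: ok
Do: cabinet.jot[/cirend/gefler; fo]
See: created
Do: cabinet.strike[/cirend/gefler]
See: ok
Do: cabinet.strike[/cirend]
See: ok
Do: cabinet.jot[/ratraz; droji]
See: created
Do: cabinet.jot[/slovo; susnel]
See: created
Do: cabinet.jot[/goslek/sne; pristot]
See: ToolError: no parent

Answer: {bodretri=sist, cirend/, lemagre/, stusle=crolo}


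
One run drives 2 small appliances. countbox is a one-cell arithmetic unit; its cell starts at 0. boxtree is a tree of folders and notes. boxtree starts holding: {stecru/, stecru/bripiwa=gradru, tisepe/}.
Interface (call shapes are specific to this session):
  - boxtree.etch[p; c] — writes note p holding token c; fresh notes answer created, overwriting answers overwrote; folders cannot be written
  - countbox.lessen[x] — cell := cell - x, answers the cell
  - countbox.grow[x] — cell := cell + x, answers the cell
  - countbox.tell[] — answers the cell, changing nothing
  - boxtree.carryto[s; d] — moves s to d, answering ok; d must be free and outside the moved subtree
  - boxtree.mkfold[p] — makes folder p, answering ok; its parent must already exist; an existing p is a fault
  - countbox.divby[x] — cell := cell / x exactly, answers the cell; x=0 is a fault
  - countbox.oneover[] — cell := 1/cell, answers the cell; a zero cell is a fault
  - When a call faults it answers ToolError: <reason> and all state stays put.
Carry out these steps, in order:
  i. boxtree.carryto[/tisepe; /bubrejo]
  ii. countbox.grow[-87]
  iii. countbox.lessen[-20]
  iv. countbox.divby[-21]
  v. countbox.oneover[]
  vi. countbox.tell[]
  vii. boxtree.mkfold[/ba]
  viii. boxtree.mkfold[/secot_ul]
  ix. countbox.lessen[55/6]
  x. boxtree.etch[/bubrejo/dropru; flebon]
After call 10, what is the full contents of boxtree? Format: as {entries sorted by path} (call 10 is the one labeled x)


$ boxtree.carryto s→/tisepe d→/bubrejo
  ok
$ countbox.grow x→-87
  -87
$ countbox.lessen x→-20
  -67
$ countbox.divby x→-21
  67/21
$ countbox.oneover
  21/67
$ countbox.tell
  21/67
$ boxtree.mkfold p→/ba
  ok
$ boxtree.mkfold p→/secot_ul
  ok
$ countbox.lessen x→55/6
  -3559/402
$ boxtree.etch p→/bubrejo/dropru c→flebon
  created

Answer: {ba/, bubrejo/, bubrejo/dropru=flebon, secot_ul/, stecru/, stecru/bripiwa=gradru}


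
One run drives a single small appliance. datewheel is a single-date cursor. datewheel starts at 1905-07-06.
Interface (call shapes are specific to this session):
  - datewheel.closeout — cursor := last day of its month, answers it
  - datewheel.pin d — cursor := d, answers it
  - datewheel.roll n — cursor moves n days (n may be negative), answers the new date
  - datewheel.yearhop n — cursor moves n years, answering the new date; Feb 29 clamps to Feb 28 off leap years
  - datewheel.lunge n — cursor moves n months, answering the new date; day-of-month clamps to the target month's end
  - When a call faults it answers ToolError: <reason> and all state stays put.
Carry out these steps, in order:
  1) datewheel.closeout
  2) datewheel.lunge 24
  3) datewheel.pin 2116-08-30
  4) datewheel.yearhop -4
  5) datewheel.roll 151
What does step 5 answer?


Calling datewheel.closeout, and see 1905-07-31.
Invoking datewheel.lunge on n→24, and get 1907-07-31.
I run datewheel.pin on d→2116-08-30, giving 2116-08-30.
Using datewheel.yearhop on n→-4, giving 2112-08-30.
Using datewheel.roll on n→151, giving 2113-01-28.

Answer: 2113-01-28


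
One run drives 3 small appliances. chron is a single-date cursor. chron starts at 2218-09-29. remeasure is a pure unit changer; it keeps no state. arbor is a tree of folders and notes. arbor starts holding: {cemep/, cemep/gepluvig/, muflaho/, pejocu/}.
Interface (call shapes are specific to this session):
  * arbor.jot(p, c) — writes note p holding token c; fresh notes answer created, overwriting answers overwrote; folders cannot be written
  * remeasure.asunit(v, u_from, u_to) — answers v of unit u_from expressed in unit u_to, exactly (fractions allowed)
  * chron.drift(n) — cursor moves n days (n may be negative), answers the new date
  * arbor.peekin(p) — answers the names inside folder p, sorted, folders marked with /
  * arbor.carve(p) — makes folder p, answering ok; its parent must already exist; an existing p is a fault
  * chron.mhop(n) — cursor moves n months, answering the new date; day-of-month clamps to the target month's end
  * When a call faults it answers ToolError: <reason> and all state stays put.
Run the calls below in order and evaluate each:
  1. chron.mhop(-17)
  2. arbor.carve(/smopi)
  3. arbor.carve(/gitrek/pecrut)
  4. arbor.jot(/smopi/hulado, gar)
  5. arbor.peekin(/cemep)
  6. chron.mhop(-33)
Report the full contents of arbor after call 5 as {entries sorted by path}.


I try chron.mhop with n=-17: 2217-04-29.
I invoke arbor.carve with p=/smopi, and see ok.
Now I run arbor.carve with p=/gitrek/pecrut: ToolError: no parent.
I try arbor.jot with p=/smopi/hulado, c=gar, and observe created.
Now I run arbor.peekin with p=/cemep, and see [gepluvig/].
I try chron.mhop with n=-33: 2214-07-29.

Answer: {cemep/, cemep/gepluvig/, muflaho/, pejocu/, smopi/, smopi/hulado=gar}


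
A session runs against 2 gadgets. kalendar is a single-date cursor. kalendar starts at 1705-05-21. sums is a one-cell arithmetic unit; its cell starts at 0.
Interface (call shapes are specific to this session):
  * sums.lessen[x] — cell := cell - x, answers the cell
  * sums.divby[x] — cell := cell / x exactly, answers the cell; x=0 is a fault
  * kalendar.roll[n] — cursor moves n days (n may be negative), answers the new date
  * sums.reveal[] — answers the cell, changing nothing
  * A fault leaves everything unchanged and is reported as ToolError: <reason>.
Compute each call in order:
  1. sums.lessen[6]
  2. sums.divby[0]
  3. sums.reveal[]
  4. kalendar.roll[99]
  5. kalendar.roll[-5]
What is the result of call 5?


[in] lessen x→6
[out] -6
[in] divby x→0
[out] ToolError: division by zero
[in] reveal
[out] -6
[in] roll n→99
[out] 1705-08-28
[in] roll n→-5
[out] 1705-08-23

Answer: 1705-08-23


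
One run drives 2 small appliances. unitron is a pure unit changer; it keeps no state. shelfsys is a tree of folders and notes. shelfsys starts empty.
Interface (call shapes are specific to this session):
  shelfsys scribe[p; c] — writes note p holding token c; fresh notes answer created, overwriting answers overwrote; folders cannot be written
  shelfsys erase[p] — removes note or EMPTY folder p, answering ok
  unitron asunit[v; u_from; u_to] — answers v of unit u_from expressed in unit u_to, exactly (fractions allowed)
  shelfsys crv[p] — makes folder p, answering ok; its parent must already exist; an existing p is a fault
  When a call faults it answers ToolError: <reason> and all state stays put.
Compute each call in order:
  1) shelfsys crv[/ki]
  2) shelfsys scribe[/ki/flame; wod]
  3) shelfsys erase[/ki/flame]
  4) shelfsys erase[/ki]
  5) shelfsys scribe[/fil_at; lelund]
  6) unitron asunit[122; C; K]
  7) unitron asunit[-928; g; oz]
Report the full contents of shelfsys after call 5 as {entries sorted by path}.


Answer: {fil_at=lelund}

Derivation:
Next I call shelfsys crv with p: /ki, and observe ok.
Next I call shelfsys scribe with p: /ki/flame, c: wod, which returns created.
Now I run shelfsys erase with p: /ki/flame, and observe ok.
I invoke shelfsys erase with p: /ki, and see ok.
Invoking shelfsys scribe with p: /fil_at, c: lelund, which returns created.
I call unitron asunit with v: 122, u_from: C, u_to: K, → 7903/20.
Then unitron asunit with v: -928, u_from: g, u_to: oz, and see -1484800000/45359237.


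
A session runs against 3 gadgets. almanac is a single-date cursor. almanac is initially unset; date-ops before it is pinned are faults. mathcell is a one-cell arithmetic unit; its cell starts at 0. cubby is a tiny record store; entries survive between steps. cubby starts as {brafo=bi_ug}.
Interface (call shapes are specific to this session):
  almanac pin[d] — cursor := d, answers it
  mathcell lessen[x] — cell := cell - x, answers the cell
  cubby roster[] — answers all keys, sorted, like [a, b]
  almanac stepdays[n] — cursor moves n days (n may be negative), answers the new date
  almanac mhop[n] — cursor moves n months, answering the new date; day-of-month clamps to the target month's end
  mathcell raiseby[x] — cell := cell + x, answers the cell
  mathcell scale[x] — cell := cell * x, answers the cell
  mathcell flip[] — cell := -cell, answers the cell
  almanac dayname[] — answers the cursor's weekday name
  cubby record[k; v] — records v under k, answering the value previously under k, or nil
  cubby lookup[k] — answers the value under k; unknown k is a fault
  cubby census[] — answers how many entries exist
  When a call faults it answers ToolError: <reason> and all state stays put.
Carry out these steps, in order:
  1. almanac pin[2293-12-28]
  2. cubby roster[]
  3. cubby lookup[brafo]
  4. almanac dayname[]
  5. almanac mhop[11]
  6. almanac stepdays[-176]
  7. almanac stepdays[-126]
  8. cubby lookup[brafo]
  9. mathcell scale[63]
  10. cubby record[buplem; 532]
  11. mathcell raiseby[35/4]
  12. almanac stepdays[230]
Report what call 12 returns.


% almanac pin d=2293-12-28
= 2293-12-28
% cubby roster
= [brafo]
% cubby lookup k=brafo
= bi_ug
% almanac dayname
= Thursday
% almanac mhop n=11
= 2294-11-28
% almanac stepdays n=-176
= 2294-06-05
% almanac stepdays n=-126
= 2294-01-30
% cubby lookup k=brafo
= bi_ug
% mathcell scale x=63
= 0
% cubby record k=buplem v=532
= nil
% mathcell raiseby x=35/4
= 35/4
% almanac stepdays n=230
= 2294-09-17

Answer: 2294-09-17


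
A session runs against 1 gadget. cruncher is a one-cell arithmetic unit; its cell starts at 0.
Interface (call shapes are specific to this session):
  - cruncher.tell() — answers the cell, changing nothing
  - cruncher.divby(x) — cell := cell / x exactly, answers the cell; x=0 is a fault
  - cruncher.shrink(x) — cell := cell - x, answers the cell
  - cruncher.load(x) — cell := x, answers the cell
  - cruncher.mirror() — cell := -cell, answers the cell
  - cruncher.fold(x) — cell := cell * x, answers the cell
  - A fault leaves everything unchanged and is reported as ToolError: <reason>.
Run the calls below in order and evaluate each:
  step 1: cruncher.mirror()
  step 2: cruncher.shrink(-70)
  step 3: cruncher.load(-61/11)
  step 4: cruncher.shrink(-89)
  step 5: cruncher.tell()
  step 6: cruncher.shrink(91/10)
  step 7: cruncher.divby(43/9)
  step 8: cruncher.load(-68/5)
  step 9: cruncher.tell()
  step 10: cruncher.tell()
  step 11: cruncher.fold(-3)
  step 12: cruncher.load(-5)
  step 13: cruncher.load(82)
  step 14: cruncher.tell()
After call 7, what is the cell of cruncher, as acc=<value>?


I invoke mirror: 0.
I use shrink(-70), → 70.
I invoke load(-61/11), giving -61/11.
Now I run shrink(-89): 918/11.
Then tell, yielding 918/11.
Calling shrink(91/10), and observe 8179/110.
I use divby(43/9), and observe 73611/4730.
Invoking load(-68/5), and see -68/5.
I call tell, — result: -68/5.
I call tell(), — result: -68/5.
Invoking fold(-3), and see 204/5.
Invoking load(-5), — result: -5.
I use load(82), which returns 82.
I run tell, and observe 82.

Answer: acc=73611/4730


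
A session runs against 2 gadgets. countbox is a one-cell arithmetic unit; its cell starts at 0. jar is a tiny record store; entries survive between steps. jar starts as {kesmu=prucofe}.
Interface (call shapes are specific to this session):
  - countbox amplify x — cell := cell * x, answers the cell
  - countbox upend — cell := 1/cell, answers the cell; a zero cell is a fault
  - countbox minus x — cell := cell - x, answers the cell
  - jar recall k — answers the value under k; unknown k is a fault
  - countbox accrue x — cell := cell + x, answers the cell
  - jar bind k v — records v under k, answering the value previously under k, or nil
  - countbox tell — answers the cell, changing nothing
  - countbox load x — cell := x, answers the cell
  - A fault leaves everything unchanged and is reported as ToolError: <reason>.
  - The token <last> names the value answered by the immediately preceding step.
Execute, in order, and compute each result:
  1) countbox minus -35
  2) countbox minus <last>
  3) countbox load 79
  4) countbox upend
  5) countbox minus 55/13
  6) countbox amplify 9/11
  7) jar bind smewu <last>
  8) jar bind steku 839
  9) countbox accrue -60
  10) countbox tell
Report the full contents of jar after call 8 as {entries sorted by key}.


I invoke countbox minus(-35), → 35.
I use countbox minus(<last>), which returns 0.
Now I run countbox load(79), which returns 79.
Next I call countbox upend, and see 1/79.
I use countbox minus(55/13), → -4332/1027.
I call countbox amplify(9/11), — result: -38988/11297.
Using jar bind(smewu, <last>): nil.
I invoke jar bind(steku, 839), and get nil.
I invoke countbox accrue(-60), giving -716808/11297.
I try countbox tell(), giving -716808/11297.

Answer: {kesmu=prucofe, smewu=-38988/11297, steku=839}


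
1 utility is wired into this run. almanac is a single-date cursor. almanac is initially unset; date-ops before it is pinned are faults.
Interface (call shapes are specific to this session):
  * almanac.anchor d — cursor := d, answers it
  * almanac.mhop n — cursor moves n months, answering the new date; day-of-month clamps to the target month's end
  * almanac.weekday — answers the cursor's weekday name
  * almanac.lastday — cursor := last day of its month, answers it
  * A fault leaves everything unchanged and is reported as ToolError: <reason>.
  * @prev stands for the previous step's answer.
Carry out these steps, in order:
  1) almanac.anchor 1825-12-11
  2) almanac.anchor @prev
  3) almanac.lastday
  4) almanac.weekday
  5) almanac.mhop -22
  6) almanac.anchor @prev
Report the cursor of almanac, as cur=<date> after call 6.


Step: almanac.anchor[1825-12-11]
Result: 1825-12-11
Step: almanac.anchor[@prev]
Result: 1825-12-11
Step: almanac.lastday[]
Result: 1825-12-31
Step: almanac.weekday[]
Result: Saturday
Step: almanac.mhop[-22]
Result: 1824-02-29
Step: almanac.anchor[@prev]
Result: 1824-02-29

Answer: cur=1824-02-29


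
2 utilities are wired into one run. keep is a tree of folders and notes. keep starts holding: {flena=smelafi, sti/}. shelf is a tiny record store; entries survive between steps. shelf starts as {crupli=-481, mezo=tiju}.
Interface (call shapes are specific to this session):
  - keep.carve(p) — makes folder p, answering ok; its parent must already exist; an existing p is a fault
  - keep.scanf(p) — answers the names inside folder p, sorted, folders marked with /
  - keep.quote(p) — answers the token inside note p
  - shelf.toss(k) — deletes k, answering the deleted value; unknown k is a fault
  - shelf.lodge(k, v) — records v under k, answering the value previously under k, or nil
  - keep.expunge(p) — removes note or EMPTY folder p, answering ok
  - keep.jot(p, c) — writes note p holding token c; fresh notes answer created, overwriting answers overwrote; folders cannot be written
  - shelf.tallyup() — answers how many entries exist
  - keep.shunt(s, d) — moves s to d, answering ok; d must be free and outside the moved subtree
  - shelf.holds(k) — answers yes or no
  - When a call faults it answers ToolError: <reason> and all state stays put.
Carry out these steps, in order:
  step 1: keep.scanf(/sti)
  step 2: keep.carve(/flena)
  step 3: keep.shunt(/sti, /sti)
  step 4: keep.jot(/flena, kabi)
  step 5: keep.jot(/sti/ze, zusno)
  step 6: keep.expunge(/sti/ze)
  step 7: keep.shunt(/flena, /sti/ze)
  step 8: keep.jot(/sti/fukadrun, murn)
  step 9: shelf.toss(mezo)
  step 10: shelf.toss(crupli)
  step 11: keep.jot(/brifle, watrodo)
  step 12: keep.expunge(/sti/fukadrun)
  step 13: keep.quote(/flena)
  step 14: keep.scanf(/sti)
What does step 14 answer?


Answer: [ze]

Derivation:
==> keep.scanf(p=/sti)
<== []
==> keep.carve(p=/flena)
<== ToolError: exists
==> keep.shunt(s=/sti, d=/sti)
<== ToolError: exists
==> keep.jot(p=/flena, c=kabi)
<== overwrote
==> keep.jot(p=/sti/ze, c=zusno)
<== created
==> keep.expunge(p=/sti/ze)
<== ok
==> keep.shunt(s=/flena, d=/sti/ze)
<== ok
==> keep.jot(p=/sti/fukadrun, c=murn)
<== created
==> shelf.toss(k=mezo)
<== tiju
==> shelf.toss(k=crupli)
<== -481
==> keep.jot(p=/brifle, c=watrodo)
<== created
==> keep.expunge(p=/sti/fukadrun)
<== ok
==> keep.quote(p=/flena)
<== ToolError: not found
==> keep.scanf(p=/sti)
<== [ze]


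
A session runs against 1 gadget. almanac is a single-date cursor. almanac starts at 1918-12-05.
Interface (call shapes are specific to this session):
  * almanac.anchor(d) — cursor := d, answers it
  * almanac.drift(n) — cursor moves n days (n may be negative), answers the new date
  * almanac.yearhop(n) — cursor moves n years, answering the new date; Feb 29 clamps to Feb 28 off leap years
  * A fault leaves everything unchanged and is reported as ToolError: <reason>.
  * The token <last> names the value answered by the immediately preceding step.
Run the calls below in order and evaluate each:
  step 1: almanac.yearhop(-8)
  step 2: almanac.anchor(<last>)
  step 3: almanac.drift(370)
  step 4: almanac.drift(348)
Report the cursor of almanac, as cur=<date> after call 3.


Answer: cur=1911-12-10

Derivation:
-> almanac.yearhop(n→-8)
<- 1910-12-05
-> almanac.anchor(d→<last>)
<- 1910-12-05
-> almanac.drift(n→370)
<- 1911-12-10
-> almanac.drift(n→348)
<- 1912-11-22


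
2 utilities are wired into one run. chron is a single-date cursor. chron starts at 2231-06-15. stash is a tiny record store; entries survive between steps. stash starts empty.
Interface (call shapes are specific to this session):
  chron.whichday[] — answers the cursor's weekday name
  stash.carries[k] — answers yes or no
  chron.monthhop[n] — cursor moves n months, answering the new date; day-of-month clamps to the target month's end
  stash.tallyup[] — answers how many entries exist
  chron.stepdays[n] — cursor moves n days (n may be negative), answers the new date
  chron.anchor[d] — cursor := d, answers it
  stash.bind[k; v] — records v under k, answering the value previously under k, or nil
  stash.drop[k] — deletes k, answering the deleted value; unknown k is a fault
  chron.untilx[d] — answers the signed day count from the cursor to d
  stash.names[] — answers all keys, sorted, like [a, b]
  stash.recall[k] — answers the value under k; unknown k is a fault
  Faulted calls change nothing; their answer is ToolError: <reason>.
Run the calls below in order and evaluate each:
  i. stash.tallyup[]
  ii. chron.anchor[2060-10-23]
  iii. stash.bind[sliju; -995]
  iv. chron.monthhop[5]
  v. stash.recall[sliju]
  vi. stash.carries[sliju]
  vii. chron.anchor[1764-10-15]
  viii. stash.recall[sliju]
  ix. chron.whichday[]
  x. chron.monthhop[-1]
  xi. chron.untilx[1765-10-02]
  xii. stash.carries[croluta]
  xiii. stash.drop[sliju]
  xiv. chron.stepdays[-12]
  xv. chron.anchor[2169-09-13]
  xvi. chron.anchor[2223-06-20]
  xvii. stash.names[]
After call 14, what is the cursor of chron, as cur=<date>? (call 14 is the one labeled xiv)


Answer: cur=1764-09-03

Derivation:
-> stash.tallyup()
<- 0
-> chron.anchor(d: 2060-10-23)
<- 2060-10-23
-> stash.bind(k: sliju, v: -995)
<- nil
-> chron.monthhop(n: 5)
<- 2061-03-23
-> stash.recall(k: sliju)
<- -995
-> stash.carries(k: sliju)
<- yes
-> chron.anchor(d: 1764-10-15)
<- 1764-10-15
-> stash.recall(k: sliju)
<- -995
-> chron.whichday()
<- Monday
-> chron.monthhop(n: -1)
<- 1764-09-15
-> chron.untilx(d: 1765-10-02)
<- 382
-> stash.carries(k: croluta)
<- no
-> stash.drop(k: sliju)
<- -995
-> chron.stepdays(n: -12)
<- 1764-09-03
-> chron.anchor(d: 2169-09-13)
<- 2169-09-13
-> chron.anchor(d: 2223-06-20)
<- 2223-06-20
-> stash.names()
<- []


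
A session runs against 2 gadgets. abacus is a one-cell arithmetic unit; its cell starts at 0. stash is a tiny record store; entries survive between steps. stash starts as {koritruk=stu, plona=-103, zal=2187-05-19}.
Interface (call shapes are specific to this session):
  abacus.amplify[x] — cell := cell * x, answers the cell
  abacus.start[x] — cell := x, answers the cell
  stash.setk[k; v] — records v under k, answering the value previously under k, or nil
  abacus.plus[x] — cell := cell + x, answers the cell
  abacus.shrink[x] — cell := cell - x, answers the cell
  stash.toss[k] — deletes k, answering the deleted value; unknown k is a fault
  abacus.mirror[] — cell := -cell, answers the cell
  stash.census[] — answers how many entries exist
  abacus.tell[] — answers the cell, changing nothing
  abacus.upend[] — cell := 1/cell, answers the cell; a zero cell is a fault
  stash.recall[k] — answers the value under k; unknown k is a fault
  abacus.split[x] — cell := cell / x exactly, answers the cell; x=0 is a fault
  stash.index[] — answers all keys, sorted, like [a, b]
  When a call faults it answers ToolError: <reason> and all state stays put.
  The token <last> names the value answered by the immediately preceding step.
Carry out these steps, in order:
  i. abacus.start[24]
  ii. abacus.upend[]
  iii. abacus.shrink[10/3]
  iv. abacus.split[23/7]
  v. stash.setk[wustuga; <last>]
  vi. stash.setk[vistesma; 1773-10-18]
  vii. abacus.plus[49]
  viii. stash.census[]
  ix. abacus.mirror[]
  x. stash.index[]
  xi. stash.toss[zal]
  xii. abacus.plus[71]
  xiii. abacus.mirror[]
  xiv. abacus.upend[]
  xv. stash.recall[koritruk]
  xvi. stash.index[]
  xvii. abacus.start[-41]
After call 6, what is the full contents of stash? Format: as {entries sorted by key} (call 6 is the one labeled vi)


I run abacus.start passing 24, which returns 24.
Calling abacus.upend, → 1/24.
Using abacus.shrink passing 10/3, giving -79/24.
Using abacus.split passing 23/7, — result: -553/552.
I invoke stash.setk passing wustuga, <last>, giving nil.
I invoke stash.setk passing vistesma, 1773-10-18, giving nil.
Next I call abacus.plus passing 49, giving 26495/552.
Next I call stash.census, and observe 5.
Using abacus.mirror(): -26495/552.
I use stash.index, — result: [koritruk, plona, vistesma, wustuga, zal].
Invoking stash.toss passing zal, and get 2187-05-19.
Invoking abacus.plus passing 71, which returns 12697/552.
Then abacus.mirror(), → -12697/552.
I run abacus.upend(), and observe -552/12697.
Invoking stash.recall passing koritruk, yielding stu.
I try stash.index(), — result: [koritruk, plona, vistesma, wustuga].
I use abacus.start passing -41, yielding -41.

Answer: {koritruk=stu, plona=-103, vistesma=1773-10-18, wustuga=-553/552, zal=2187-05-19}


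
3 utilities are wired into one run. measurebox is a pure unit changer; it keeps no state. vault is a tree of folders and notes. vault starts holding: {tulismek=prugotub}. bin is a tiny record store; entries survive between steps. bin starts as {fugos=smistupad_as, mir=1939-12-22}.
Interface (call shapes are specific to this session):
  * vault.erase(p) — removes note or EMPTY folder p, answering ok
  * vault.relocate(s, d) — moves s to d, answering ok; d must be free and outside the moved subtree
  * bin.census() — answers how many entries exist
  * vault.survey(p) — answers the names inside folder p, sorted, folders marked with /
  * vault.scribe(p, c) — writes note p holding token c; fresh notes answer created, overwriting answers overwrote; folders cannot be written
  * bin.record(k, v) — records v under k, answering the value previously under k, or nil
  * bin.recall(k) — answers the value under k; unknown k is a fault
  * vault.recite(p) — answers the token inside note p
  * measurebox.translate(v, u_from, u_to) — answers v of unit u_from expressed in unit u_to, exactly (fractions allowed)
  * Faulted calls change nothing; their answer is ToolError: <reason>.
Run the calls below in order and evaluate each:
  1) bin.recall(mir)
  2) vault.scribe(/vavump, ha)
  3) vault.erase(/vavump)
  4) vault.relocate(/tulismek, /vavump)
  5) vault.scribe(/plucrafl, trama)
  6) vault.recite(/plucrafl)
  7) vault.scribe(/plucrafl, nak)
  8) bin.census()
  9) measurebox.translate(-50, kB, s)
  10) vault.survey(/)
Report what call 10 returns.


% recall k→mir
  1939-12-22
% scribe p→/vavump c→ha
  created
% erase p→/vavump
  ok
% relocate s→/tulismek d→/vavump
  ok
% scribe p→/plucrafl c→trama
  created
% recite p→/plucrafl
  trama
% scribe p→/plucrafl c→nak
  overwrote
% census
  2
% translate v→-50 u_from→kB u_to→s
  ToolError: incompatible units
% survey p→/
  [plucrafl, vavump]

Answer: [plucrafl, vavump]


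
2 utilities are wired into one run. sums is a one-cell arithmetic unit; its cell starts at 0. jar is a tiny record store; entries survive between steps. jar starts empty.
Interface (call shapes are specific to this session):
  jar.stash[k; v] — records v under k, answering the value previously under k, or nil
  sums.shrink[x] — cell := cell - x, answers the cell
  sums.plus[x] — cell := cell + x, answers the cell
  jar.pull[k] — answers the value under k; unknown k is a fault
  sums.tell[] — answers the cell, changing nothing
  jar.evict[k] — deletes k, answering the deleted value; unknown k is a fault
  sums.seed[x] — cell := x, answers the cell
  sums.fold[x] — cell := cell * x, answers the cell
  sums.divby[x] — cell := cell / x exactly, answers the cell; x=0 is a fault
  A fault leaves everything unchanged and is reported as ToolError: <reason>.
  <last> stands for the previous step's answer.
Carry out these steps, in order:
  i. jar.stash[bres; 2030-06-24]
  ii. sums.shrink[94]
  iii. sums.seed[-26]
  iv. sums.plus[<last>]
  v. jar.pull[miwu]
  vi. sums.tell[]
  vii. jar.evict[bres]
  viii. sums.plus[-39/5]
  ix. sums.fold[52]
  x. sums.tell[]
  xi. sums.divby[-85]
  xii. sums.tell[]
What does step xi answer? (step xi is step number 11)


-- jar.stash(k='bres', v='2030-06-24') : nil
-- sums.shrink(x='94') : -94
-- sums.seed(x='-26') : -26
-- sums.plus(x='<last>') : -52
-- jar.pull(k='miwu') : ToolError: no such key miwu
-- sums.tell() : -52
-- jar.evict(k='bres') : 2030-06-24
-- sums.plus(x='-39/5') : -299/5
-- sums.fold(x='52') : -15548/5
-- sums.tell() : -15548/5
-- sums.divby(x='-85') : 15548/425
-- sums.tell() : 15548/425

Answer: 15548/425


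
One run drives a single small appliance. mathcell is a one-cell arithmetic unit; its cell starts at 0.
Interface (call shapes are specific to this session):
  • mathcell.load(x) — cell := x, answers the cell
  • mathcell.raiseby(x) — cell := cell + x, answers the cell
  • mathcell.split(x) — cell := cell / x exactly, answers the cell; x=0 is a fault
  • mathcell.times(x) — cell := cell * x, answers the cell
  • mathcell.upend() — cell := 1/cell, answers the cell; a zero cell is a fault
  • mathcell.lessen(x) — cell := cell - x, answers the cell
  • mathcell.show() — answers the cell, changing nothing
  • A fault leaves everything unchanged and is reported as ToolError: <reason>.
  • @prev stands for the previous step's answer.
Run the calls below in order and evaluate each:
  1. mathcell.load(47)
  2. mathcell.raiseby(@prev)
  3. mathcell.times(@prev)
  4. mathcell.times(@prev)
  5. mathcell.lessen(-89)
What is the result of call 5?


Answer: 78074985

Derivation:
$ mathcell.load x: 47
  47
$ mathcell.raiseby x: @prev
  94
$ mathcell.times x: @prev
  8836
$ mathcell.times x: @prev
  78074896
$ mathcell.lessen x: -89
  78074985
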